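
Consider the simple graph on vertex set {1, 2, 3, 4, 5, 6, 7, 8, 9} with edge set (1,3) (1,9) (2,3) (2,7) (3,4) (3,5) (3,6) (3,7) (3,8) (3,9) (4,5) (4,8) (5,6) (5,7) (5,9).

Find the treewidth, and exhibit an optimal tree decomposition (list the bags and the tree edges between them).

Treewidth 2.
Bags: B1 = {3, 4, 5}  B2 = {3, 5, 6}  B3 = {3, 5, 9}  B4 = {1, 3, 9}  B5 = {3, 5, 7}  B6 = {3, 4, 8}  B7 = {2, 3, 7}
Tree: B1–B2, B1–B3, B3–B4, B3–B5, B1–B6, B5–B7

The largest bag has 3 vertices, giving width 2; this decomposition certifies tw(G) ≤ 2. For the lower bound, the 3 vertices {3, 4, 8} are pairwise adjacent, and any tree decomposition puts a clique entirely inside one bag — forcing width ≥ 2. Hence tw(G) = 2 exactly.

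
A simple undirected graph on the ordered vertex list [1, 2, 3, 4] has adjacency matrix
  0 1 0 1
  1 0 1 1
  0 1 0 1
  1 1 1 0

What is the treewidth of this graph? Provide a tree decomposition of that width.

Each bag holds 3 vertices, so the decomposition has width 2, which upper-bounds the treewidth. For the lower bound, the 3 vertices {1, 2, 4} are pairwise adjacent, and any tree decomposition puts a clique entirely inside one bag — forcing width ≥ 2. Therefore the treewidth is 2.

Treewidth 2.
Bags: B1 = {1, 2, 4}  B2 = {2, 3, 4}
Tree: B1–B2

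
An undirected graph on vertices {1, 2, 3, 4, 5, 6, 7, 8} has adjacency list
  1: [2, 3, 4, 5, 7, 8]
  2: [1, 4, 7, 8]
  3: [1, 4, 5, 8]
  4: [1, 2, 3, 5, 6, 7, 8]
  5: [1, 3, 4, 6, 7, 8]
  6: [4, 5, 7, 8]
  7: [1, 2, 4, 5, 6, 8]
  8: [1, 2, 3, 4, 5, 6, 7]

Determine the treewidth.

A width-4 tree decomposition is:
Bags: B1 = {4, 5, 6, 7, 8}  B2 = {1, 4, 5, 7, 8}  B3 = {1, 3, 4, 5, 8}  B4 = {1, 2, 4, 7, 8}
Tree: B1–B2, B2–B3, B2–B4
Every bag has size at most 5, so the width is 5 − 1 = 4 and tw(G) ≤ 4. Conversely, {1, 2, 4, 7, 8} is a clique of size 5, and the vertices of any clique must share a bag in every tree decomposition; so some bag has ≥ 5 vertices and tw(G) ≥ 4. The upper and lower bounds meet at 4, so that is the treewidth.

4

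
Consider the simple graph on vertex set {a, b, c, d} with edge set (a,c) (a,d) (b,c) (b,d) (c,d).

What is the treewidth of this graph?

2

A width-2 tree decomposition is:
Bags: B1 = {a, c, d}  B2 = {b, c, d}
Tree: B1–B2
Every bag has size at most 3, so the width is 3 − 1 = 2 and tw(G) ≤ 2. Conversely, {a, c, d} is a clique of size 3, and the vertices of any clique must share a bag in every tree decomposition; so some bag has ≥ 3 vertices and tw(G) ≥ 2. Hence tw(G) = 2 exactly.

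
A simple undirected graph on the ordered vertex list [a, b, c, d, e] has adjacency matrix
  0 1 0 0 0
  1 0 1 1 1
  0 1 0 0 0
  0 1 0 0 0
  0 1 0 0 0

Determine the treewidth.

A width-1 tree decomposition is:
Bags: B1 = {b, c}  B2 = {b, d}  B3 = {b, e}  B4 = {a, b}
Tree: B1–B2, B1–B3, B3–B4
The largest bag has 2 vertices, giving width 1; this decomposition certifies tw(G) ≤ 1. Any graph with an edge has treewidth ≥ 1, and G has the edge c–b. Combining the bounds, tw(G) = 1.

1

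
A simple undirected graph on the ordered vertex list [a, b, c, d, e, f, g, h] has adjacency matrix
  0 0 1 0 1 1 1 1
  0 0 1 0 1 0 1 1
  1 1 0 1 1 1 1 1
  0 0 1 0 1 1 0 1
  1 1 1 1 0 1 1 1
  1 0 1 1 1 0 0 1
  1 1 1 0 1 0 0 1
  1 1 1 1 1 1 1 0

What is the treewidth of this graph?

4

A width-4 tree decomposition is:
Bags: B1 = {a, c, e, g, h}  B2 = {a, c, e, f, h}  B3 = {c, d, e, f, h}  B4 = {b, c, e, g, h}
Tree: B1–B2, B2–B3, B1–B4
Every bag has size at most 5, so the width is 5 − 1 = 4 and tw(G) ≤ 4. For the lower bound, the 5 vertices {a, c, e, g, h} are pairwise adjacent, and any tree decomposition puts a clique entirely inside one bag — forcing width ≥ 4. Therefore the treewidth is 4.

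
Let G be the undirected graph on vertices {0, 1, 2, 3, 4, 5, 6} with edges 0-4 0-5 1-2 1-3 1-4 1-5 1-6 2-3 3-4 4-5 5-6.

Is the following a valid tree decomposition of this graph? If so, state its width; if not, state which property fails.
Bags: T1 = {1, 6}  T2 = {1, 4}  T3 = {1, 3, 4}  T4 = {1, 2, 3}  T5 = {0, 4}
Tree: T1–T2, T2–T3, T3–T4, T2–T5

A tree decomposition must satisfy three properties: every vertex lies in some bag; for every edge, both endpoints lie together in some bag; and for every vertex, the bags containing it form a connected subtree. Here vertex 5 appears in no bag, so the decomposition is invalid.

No — vertex 5 appears in no bag.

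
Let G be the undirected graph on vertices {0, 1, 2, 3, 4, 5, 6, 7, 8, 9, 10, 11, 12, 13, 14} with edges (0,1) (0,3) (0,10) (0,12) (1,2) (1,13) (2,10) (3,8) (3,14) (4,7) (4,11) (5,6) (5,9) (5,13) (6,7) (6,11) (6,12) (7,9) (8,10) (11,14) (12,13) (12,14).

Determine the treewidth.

A width-3 tree decomposition is:
Bags: B1 = {1, 2, 8, 10}  B2 = {0, 1, 8, 10}  B3 = {0, 1, 3, 8}  B4 = {0, 1, 3, 13}  B5 = {0, 3, 12, 13}  B6 = {3, 12, 13, 14}  B7 = {5, 12, 13, 14}  B8 = {5, 6, 12, 14}  B9 = {5, 6, 11, 14}  B10 = {5, 6, 9, 11}  B11 = {6, 7, 9, 11}  B12 = {4, 7, 9, 11}
Tree: B1–B2, B2–B3, B3–B4, B4–B5, B5–B6, B6–B7, B7–B8, B8–B9, B9–B10, B10–B11, B11–B12
Every bag has size at most 4, so the width is 4 − 1 = 3 and tw(G) ≤ 3. For the lower bound: the 4 vertex sets {2,8,10}, {1}, {0}, {3,12,13,14} are disjoint, each induces a connected subgraph, and every pair is joined by at least one edge of G. Contracting each set to a single vertex therefore yields K_{4} as a minor, and since treewidth is minor-monotone, tw(G) ≥ tw(K_{4}) = 3. The upper and lower bounds meet at 3, so that is the treewidth.

3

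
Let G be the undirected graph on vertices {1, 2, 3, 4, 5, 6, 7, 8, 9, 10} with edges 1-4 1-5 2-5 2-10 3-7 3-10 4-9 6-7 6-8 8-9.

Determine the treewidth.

2

A width-2 tree decomposition is:
Bags: B1 = {6, 8, 9}  B2 = {6, 7, 9}  B3 = {3, 7, 9}  B4 = {3, 9, 10}  B5 = {2, 9, 10}  B6 = {2, 5, 9}  B7 = {1, 5, 9}  B8 = {1, 4, 9}
Tree: B1–B2, B2–B3, B3–B4, B4–B5, B5–B6, B6–B7, B7–B8
The largest bag has 3 vertices, giving width 2; this decomposition certifies tw(G) ≤ 2. The edges 9–8–6–7–3–10–2–5–1–4–9 form a cycle, so G is not a tree and its treewidth is at least 2. The upper and lower bounds meet at 2, so that is the treewidth.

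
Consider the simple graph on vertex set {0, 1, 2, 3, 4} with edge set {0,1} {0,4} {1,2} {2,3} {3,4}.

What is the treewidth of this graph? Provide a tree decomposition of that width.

The largest bag has 3 vertices, giving width 2; this decomposition certifies tw(G) ≤ 2. Since 0–1–2–3–4–0 is a cycle in G, G is not acyclic. Forests are exactly the graphs of treewidth ≤ 1, so tw(G) ≥ 2. Therefore the treewidth is 2.

Treewidth 2.
One optimal decomposition is:
Bags: B1 = {0, 1, 2}  B2 = {0, 2, 3}  B3 = {0, 3, 4}
Tree: B1–B2, B2–B3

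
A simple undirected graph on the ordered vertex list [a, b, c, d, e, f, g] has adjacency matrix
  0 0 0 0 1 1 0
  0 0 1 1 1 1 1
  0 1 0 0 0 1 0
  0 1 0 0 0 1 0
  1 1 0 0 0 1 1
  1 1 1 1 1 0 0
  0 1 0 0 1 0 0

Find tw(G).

2

A width-2 tree decomposition is:
Bags: B1 = {b, c, f}  B2 = {b, e, f}  B3 = {b, e, g}  B4 = {b, d, f}  B5 = {a, e, f}
Tree: B1–B2, B2–B3, B2–B4, B2–B5
Every bag has size at most 3, so the width is 3 − 1 = 2 and tw(G) ≤ 2. For the lower bound, the 3 vertices {b, e, g} are pairwise adjacent, and any tree decomposition puts a clique entirely inside one bag — forcing width ≥ 2. Hence tw(G) = 2 exactly.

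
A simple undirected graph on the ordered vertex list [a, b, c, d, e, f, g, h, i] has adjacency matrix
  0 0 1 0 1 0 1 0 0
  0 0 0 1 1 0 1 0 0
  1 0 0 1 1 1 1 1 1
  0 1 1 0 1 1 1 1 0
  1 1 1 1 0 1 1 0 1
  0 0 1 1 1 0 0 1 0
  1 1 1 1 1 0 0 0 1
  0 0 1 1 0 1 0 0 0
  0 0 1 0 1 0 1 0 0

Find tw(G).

A width-3 tree decomposition is:
Bags: B1 = {c, d, e, f}  B2 = {c, d, e, g}  B3 = {b, d, e, g}  B4 = {a, c, e, g}  B5 = {c, e, g, i}  B6 = {c, d, f, h}
Tree: B1–B2, B2–B3, B2–B4, B2–B5, B1–B6
Each bag holds 4 vertices, so the decomposition has width 3, which upper-bounds the treewidth. Conversely, {c, d, e, g} is a clique of size 4, and the vertices of any clique must share a bag in every tree decomposition; so some bag has ≥ 4 vertices and tw(G) ≥ 3. Therefore the treewidth is 3.

3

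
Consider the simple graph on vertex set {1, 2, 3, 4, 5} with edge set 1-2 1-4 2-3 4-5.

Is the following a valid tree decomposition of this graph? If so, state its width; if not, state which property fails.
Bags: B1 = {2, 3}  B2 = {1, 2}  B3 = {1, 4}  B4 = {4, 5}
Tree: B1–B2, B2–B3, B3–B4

Checking the three conditions: (i) the bags cover all of {1, 2, 3, 4, 5}; (ii) for each edge, some bag contains both endpoints; (iii) the bags containing any fixed vertex form a subtree. All hold, so the decomposition is valid with width 2 − 1 = 1.

Yes; width 1.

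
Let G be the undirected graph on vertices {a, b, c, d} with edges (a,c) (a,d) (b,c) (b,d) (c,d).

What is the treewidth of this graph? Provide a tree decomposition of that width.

The largest bag has 3 vertices, giving width 2; this decomposition certifies tw(G) ≤ 2. Conversely, {a, c, d} is a clique of size 3, and the vertices of any clique must share a bag in every tree decomposition; so some bag has ≥ 3 vertices and tw(G) ≥ 2. Hence tw(G) = 2 exactly.

Treewidth 2.
One optimal decomposition is:
Bags: B1 = {b, c, d}  B2 = {a, c, d}
Tree: B1–B2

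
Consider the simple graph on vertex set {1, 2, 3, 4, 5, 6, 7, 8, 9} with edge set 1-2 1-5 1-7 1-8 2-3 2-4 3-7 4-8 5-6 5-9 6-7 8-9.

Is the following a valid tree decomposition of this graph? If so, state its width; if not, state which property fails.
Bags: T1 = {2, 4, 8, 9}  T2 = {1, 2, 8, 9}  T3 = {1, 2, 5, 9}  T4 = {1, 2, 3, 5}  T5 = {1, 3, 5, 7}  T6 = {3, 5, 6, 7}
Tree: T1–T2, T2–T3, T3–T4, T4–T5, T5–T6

Vertex coverage: the bags together contain {1, 2, 3, 4, 5, 6, 7, 8, 9}, the full vertex set. Edge coverage: each edge of G has both endpoints in at least one bag. Running intersection: for every vertex, the bags containing it form a connected subtree. All three properties hold, so this is a valid tree decomposition of width max|bag| − 1 = 3, and hence tw(G) ≤ 3.

Yes; width 3.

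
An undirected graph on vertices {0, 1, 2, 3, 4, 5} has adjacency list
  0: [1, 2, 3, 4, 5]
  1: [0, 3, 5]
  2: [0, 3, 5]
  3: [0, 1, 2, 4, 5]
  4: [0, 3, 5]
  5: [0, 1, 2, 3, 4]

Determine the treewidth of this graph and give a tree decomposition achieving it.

The largest bag has 4 vertices, giving width 3; this decomposition certifies tw(G) ≤ 3. Conversely, {0, 1, 3, 5} is a clique of size 4, and the vertices of any clique must share a bag in every tree decomposition; so some bag has ≥ 4 vertices and tw(G) ≥ 3. Hence tw(G) = 3 exactly.

Treewidth 3.
One such decomposition:
Bags: B1 = {0, 1, 3, 5}  B2 = {0, 3, 4, 5}  B3 = {0, 2, 3, 5}
Tree: B1–B2, B1–B3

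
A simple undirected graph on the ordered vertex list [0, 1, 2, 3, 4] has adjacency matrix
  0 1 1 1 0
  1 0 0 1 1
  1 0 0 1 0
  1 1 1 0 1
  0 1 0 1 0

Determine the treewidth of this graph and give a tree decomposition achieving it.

Treewidth 2.
Bags: B1 = {0, 2, 3}  B2 = {0, 1, 3}  B3 = {1, 3, 4}
Tree: B1–B2, B2–B3

The largest bag has 3 vertices, giving width 2; this decomposition certifies tw(G) ≤ 2. For the lower bound, the 3 vertices {0, 1, 3} are pairwise adjacent, and any tree decomposition puts a clique entirely inside one bag — forcing width ≥ 2. Hence tw(G) = 2 exactly.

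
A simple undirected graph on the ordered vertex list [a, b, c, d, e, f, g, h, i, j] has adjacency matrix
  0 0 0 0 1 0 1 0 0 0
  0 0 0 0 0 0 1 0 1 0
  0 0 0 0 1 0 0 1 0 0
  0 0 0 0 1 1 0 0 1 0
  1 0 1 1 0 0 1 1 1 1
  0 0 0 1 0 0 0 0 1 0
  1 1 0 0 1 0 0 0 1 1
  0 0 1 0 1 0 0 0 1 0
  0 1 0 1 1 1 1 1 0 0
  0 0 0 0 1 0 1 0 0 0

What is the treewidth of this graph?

A width-2 tree decomposition is:
Bags: B1 = {c, e, h}  B2 = {e, h, i}  B3 = {e, g, i}  B4 = {d, e, i}  B5 = {b, g, i}  B6 = {d, f, i}  B7 = {e, g, j}  B8 = {a, e, g}
Tree: B1–B2, B2–B3, B2–B4, B3–B5, B4–B6, B3–B7, B7–B8
Every bag has size at most 3, so the width is 3 − 1 = 2 and tw(G) ≤ 2. Conversely, {d, e, i} is a clique of size 3, and the vertices of any clique must share a bag in every tree decomposition; so some bag has ≥ 3 vertices and tw(G) ≥ 2. The upper and lower bounds meet at 2, so that is the treewidth.

2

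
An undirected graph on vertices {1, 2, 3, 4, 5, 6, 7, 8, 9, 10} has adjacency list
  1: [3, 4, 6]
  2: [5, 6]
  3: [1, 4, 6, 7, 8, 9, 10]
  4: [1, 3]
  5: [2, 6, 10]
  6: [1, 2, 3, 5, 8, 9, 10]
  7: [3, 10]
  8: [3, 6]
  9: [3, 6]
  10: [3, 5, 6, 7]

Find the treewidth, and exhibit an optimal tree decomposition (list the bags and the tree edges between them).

Every bag has size at most 3, so the width is 3 − 1 = 2 and tw(G) ≤ 2. Conversely, {2, 5, 6} is a clique of size 3, and the vertices of any clique must share a bag in every tree decomposition; so some bag has ≥ 3 vertices and tw(G) ≥ 2. Therefore the treewidth is 2.

Treewidth 2.
One such decomposition:
Bags: B1 = {5, 6, 10}  B2 = {3, 6, 10}  B3 = {3, 6, 8}  B4 = {3, 6, 9}  B5 = {3, 7, 10}  B6 = {1, 3, 6}  B7 = {2, 5, 6}  B8 = {1, 3, 4}
Tree: B1–B2, B2–B3, B2–B4, B2–B5, B4–B6, B1–B7, B6–B8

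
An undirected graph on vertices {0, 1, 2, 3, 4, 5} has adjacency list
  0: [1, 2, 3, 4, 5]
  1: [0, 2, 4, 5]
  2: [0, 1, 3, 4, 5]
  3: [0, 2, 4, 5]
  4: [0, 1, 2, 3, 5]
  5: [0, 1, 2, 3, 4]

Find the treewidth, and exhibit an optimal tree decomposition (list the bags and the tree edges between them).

Treewidth 4.
One such decomposition:
Bags: B1 = {0, 1, 2, 4, 5}  B2 = {0, 2, 3, 4, 5}
Tree: B1–B2

Each bag holds 5 vertices, so the decomposition has width 4, which upper-bounds the treewidth. For the lower bound, the 5 vertices {0, 1, 2, 4, 5} are pairwise adjacent, and any tree decomposition puts a clique entirely inside one bag — forcing width ≥ 4. Hence tw(G) = 4 exactly.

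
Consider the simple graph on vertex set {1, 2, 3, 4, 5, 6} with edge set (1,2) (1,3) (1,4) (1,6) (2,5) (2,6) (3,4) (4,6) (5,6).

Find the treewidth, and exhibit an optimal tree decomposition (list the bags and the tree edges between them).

Every bag has size at most 3, so the width is 3 − 1 = 2 and tw(G) ≤ 2. On the other hand G contains the 3-clique {1, 2, 6}. A clique must lie in a single bag of any decomposition, so no decomposition can have width below 2. The upper and lower bounds meet at 2, so that is the treewidth.

Treewidth 2.
Bags: B1 = {1, 4, 6}  B2 = {1, 3, 4}  B3 = {1, 2, 6}  B4 = {2, 5, 6}
Tree: B1–B2, B1–B3, B3–B4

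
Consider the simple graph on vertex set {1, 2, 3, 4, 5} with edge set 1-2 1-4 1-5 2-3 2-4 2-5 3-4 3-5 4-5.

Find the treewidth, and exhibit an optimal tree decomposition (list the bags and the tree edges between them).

Treewidth 3.
One optimal decomposition is:
Bags: B1 = {1, 2, 4, 5}  B2 = {2, 3, 4, 5}
Tree: B1–B2

Each bag holds 4 vertices, so the decomposition has width 3, which upper-bounds the treewidth. Conversely, {1, 2, 4, 5} is a clique of size 4, and the vertices of any clique must share a bag in every tree decomposition; so some bag has ≥ 4 vertices and tw(G) ≥ 3. Combining the bounds, tw(G) = 3.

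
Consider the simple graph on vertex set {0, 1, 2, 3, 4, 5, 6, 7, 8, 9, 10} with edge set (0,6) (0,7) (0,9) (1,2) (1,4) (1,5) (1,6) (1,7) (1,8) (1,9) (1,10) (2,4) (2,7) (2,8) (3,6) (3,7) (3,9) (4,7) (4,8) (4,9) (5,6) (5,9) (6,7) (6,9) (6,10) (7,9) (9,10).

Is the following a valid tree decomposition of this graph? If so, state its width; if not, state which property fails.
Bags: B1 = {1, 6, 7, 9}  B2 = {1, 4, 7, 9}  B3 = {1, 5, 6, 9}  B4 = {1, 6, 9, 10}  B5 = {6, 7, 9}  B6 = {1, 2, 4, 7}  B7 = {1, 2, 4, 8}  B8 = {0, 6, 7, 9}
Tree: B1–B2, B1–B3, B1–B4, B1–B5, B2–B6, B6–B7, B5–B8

A tree decomposition must satisfy three properties: every vertex lies in some bag; for every edge, both endpoints lie together in some bag; and for every vertex, the bags containing it form a connected subtree. Here vertex 3 appears in no bag, so the decomposition is invalid.

No — vertex 3 appears in no bag.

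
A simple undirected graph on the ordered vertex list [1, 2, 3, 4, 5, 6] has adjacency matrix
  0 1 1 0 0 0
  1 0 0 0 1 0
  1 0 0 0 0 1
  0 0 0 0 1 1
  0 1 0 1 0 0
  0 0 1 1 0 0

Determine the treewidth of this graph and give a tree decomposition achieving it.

Treewidth 2.
Bags: B1 = {1, 2, 3}  B2 = {2, 3, 6}  B3 = {2, 4, 6}  B4 = {2, 4, 5}
Tree: B1–B2, B2–B3, B3–B4

The largest bag has 3 vertices, giving width 2; this decomposition certifies tw(G) ≤ 2. The edges 2–1–3–6–4–5–2 form a cycle, so G is not a tree and its treewidth is at least 2. The upper and lower bounds meet at 2, so that is the treewidth.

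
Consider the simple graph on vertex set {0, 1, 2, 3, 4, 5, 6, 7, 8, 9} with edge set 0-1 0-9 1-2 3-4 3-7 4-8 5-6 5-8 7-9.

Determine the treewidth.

A width-1 tree decomposition is:
Bags: B1 = {5, 6}  B2 = {5, 8}  B3 = {4, 8}  B4 = {3, 4}  B5 = {3, 7}  B6 = {7, 9}  B7 = {0, 9}  B8 = {0, 1}  B9 = {1, 2}
Tree: B1–B2, B2–B3, B3–B4, B4–B5, B5–B6, B6–B7, B7–B8, B8–B9
Each bag holds 2 vertices, so the decomposition has width 1, which upper-bounds the treewidth. Any graph with an edge has treewidth ≥ 1, and G has the edge 6–5. Hence tw(G) = 1 exactly.

1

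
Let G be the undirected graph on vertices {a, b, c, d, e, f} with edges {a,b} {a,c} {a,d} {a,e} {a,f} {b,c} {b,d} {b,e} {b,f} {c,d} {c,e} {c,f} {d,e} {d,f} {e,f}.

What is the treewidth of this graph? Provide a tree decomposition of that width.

A single bag containing all 6 vertices is trivially a valid decomposition of width 5. On the other hand G contains the 6-clique {a, b, c, d, e, f}. A clique must lie in a single bag of any decomposition, so no decomposition can have width below 5. Combining the bounds, tw(G) = 5.

Treewidth 5.
One such decomposition:
Bags: B1 = {a, b, c, d, e, f}
Tree: (single bag)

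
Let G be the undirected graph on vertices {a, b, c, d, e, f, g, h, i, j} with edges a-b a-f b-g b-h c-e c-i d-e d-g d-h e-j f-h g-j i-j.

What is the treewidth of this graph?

2

A width-2 tree decomposition is:
Bags: B1 = {c, i, j}  B2 = {c, e, j}  B3 = {e, g, j}  B4 = {d, e, g}  B5 = {b, d, g}  B6 = {b, d, h}  B7 = {a, b, h}  B8 = {a, f, h}
Tree: B1–B2, B2–B3, B3–B4, B4–B5, B5–B6, B6–B7, B7–B8
The largest bag has 3 vertices, giving width 2; this decomposition certifies tw(G) ≤ 2. The edges i–c–e–j–i form a cycle, so G is not a tree and its treewidth is at least 2. Combining the bounds, tw(G) = 2.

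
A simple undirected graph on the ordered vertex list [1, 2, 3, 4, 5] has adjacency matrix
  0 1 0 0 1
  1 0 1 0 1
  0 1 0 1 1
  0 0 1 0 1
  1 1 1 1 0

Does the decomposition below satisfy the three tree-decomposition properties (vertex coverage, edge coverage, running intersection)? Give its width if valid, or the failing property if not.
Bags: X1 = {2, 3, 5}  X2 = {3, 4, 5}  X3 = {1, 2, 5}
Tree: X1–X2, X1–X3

Every vertex of G appears in some bag (union = {1, 2, 3, 4, 5}); every edge is covered by a bag; and for each vertex v the set of bags containing v is connected in the bag tree. The decomposition is therefore valid. The largest bag has 3 vertices, so the width is 2.

Yes; width 2.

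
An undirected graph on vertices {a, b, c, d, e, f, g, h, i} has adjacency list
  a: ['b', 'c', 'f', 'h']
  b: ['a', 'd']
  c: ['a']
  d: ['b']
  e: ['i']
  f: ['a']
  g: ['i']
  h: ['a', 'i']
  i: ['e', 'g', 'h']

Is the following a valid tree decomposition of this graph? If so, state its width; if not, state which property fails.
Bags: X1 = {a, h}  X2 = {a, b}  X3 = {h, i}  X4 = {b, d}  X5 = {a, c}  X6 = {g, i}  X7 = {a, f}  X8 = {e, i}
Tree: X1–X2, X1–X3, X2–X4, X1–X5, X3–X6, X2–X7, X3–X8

Vertex coverage: the bags together contain {a, b, c, d, e, f, g, h, i}, the full vertex set. Edge coverage: each edge of G has both endpoints in at least one bag. Running intersection: for every vertex, the bags containing it form a connected subtree. All three properties hold, so this is a valid tree decomposition of width max|bag| − 1 = 1, and hence tw(G) ≤ 1.

Yes; width 1.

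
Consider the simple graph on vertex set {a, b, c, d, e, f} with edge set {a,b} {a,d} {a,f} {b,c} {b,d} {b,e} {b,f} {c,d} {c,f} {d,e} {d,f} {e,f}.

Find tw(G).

3

A width-3 tree decomposition is:
Bags: B1 = {b, d, e, f}  B2 = {a, b, d, f}  B3 = {b, c, d, f}
Tree: B1–B2, B2–B3
Each bag holds 4 vertices, so the decomposition has width 3, which upper-bounds the treewidth. For the lower bound, the 4 vertices {b, d, e, f} are pairwise adjacent, and any tree decomposition puts a clique entirely inside one bag — forcing width ≥ 3. Therefore the treewidth is 3.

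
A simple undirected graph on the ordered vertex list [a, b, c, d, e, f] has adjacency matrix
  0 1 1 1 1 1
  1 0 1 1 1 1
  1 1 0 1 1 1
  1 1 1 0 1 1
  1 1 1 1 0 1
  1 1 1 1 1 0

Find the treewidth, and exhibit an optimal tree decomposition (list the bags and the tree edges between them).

A single bag containing all 6 vertices is trivially a valid decomposition of width 5. Conversely, {a, b, c, d, e, f} is a clique of size 6, and the vertices of any clique must share a bag in every tree decomposition; so some bag has ≥ 6 vertices and tw(G) ≥ 5. Hence tw(G) = 5 exactly.

Treewidth 5.
One such decomposition:
Bags: B1 = {a, b, c, d, e, f}
Tree: (single bag)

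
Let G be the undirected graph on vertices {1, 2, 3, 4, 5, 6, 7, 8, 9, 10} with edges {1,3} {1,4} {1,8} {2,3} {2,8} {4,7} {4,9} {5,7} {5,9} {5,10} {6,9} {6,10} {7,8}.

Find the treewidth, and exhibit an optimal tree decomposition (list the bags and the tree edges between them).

Treewidth 2.
One such decomposition:
Bags: B1 = {1, 2, 3}  B2 = {1, 2, 8}  B3 = {1, 4, 8}  B4 = {4, 7, 8}  B5 = {4, 7, 9}  B6 = {5, 7, 9}  B7 = {5, 6, 9}  B8 = {5, 6, 10}
Tree: B1–B2, B2–B3, B3–B4, B4–B5, B5–B6, B6–B7, B7–B8

The largest bag has 3 vertices, giving width 2; this decomposition certifies tw(G) ≤ 2. Since 3–2–8–1–3 is a cycle in G, G is not acyclic. Forests are exactly the graphs of treewidth ≤ 1, so tw(G) ≥ 2. Hence tw(G) = 2 exactly.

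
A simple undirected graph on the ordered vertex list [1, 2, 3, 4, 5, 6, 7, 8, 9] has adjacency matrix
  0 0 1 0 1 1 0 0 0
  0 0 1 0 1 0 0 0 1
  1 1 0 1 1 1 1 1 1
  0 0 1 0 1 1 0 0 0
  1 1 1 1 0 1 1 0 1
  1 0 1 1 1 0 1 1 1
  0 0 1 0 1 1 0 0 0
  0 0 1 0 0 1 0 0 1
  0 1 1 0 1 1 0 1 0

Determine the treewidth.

A width-3 tree decomposition is:
Bags: B1 = {3, 5, 6, 9}  B2 = {1, 3, 5, 6}  B3 = {3, 6, 8, 9}  B4 = {2, 3, 5, 9}  B5 = {3, 4, 5, 6}  B6 = {3, 5, 6, 7}
Tree: B1–B2, B1–B3, B1–B4, B1–B5, B5–B6
Each bag holds 4 vertices, so the decomposition has width 3, which upper-bounds the treewidth. For the lower bound, the 4 vertices {3, 6, 8, 9} are pairwise adjacent, and any tree decomposition puts a clique entirely inside one bag — forcing width ≥ 3. Combining the bounds, tw(G) = 3.

3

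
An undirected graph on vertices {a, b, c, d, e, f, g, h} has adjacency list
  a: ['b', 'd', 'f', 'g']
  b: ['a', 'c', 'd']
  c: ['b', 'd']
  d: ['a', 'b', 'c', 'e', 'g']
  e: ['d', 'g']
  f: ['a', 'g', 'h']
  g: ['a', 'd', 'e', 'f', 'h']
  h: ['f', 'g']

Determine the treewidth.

2

A width-2 tree decomposition is:
Bags: B1 = {a, f, g}  B2 = {f, g, h}  B3 = {a, d, g}  B4 = {a, b, d}  B5 = {b, c, d}  B6 = {d, e, g}
Tree: B1–B2, B1–B3, B3–B4, B4–B5, B3–B6
The largest bag has 3 vertices, giving width 2; this decomposition certifies tw(G) ≤ 2. Conversely, {d, e, g} is a clique of size 3, and the vertices of any clique must share a bag in every tree decomposition; so some bag has ≥ 3 vertices and tw(G) ≥ 2. Therefore the treewidth is 2.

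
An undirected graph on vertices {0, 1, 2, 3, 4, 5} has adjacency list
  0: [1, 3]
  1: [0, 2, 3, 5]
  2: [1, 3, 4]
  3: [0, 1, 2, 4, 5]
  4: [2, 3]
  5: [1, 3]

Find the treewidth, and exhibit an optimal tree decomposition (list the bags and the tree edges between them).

The largest bag has 3 vertices, giving width 2; this decomposition certifies tw(G) ≤ 2. For the lower bound, the 3 vertices {0, 1, 3} are pairwise adjacent, and any tree decomposition puts a clique entirely inside one bag — forcing width ≥ 2. Therefore the treewidth is 2.

Treewidth 2.
Bags: B1 = {0, 1, 3}  B2 = {1, 2, 3}  B3 = {2, 3, 4}  B4 = {1, 3, 5}
Tree: B1–B2, B2–B3, B1–B4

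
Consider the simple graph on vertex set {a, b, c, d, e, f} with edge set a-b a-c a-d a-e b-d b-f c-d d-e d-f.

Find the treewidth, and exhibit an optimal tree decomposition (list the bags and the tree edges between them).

Treewidth 2.
One optimal decomposition is:
Bags: B1 = {a, d, e}  B2 = {a, b, d}  B3 = {a, c, d}  B4 = {b, d, f}
Tree: B1–B2, B1–B3, B2–B4

The largest bag has 3 vertices, giving width 2; this decomposition certifies tw(G) ≤ 2. On the other hand G contains the 3-clique {a, d, e}. A clique must lie in a single bag of any decomposition, so no decomposition can have width below 2. Hence tw(G) = 2 exactly.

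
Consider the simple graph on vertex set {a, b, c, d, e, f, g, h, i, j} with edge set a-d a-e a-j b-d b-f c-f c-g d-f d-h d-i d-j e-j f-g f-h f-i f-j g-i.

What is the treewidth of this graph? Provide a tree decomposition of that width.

Treewidth 2.
Bags: B1 = {d, f, i}  B2 = {f, g, i}  B3 = {d, f, j}  B4 = {a, d, j}  B5 = {d, f, h}  B6 = {b, d, f}  B7 = {a, e, j}  B8 = {c, f, g}
Tree: B1–B2, B1–B3, B3–B4, B1–B5, B3–B6, B4–B7, B2–B8

Each bag holds 3 vertices, so the decomposition has width 2, which upper-bounds the treewidth. Conversely, {a, d, j} is a clique of size 3, and the vertices of any clique must share a bag in every tree decomposition; so some bag has ≥ 3 vertices and tw(G) ≥ 2. Therefore the treewidth is 2.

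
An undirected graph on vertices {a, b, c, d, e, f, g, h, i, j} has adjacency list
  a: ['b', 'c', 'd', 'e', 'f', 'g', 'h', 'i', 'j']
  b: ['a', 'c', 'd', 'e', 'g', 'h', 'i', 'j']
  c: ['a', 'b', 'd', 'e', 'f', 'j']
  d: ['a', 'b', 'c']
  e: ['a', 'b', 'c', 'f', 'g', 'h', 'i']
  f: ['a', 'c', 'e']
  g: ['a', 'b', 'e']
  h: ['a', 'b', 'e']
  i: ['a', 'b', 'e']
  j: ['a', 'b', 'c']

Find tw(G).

A width-3 tree decomposition is:
Bags: B1 = {a, b, c, d}  B2 = {a, b, c, j}  B3 = {a, b, c, e}  B4 = {a, b, e, h}  B5 = {a, b, e, g}  B6 = {a, c, e, f}  B7 = {a, b, e, i}
Tree: B1–B2, B2–B3, B3–B4, B4–B5, B3–B6, B5–B7
Each bag holds 4 vertices, so the decomposition has width 3, which upper-bounds the treewidth. For the lower bound, the 4 vertices {a, c, e, f} are pairwise adjacent, and any tree decomposition puts a clique entirely inside one bag — forcing width ≥ 3. The upper and lower bounds meet at 3, so that is the treewidth.

3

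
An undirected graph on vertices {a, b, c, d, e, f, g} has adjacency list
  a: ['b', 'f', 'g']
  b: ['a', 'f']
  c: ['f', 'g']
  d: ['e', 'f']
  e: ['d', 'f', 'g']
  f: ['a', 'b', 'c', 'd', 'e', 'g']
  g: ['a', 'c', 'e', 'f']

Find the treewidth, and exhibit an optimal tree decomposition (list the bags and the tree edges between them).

Treewidth 2.
One optimal decomposition is:
Bags: B1 = {e, f, g}  B2 = {a, f, g}  B3 = {a, b, f}  B4 = {d, e, f}  B5 = {c, f, g}
Tree: B1–B2, B2–B3, B1–B4, B2–B5

Each bag holds 3 vertices, so the decomposition has width 2, which upper-bounds the treewidth. For the lower bound, the 3 vertices {d, e, f} are pairwise adjacent, and any tree decomposition puts a clique entirely inside one bag — forcing width ≥ 2. Hence tw(G) = 2 exactly.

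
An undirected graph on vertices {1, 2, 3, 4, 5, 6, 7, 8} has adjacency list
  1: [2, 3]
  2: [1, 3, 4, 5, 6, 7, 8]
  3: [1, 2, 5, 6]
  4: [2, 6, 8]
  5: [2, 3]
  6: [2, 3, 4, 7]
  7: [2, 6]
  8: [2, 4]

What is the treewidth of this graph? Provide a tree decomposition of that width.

Treewidth 2.
One optimal decomposition is:
Bags: B1 = {2, 3, 6}  B2 = {2, 4, 6}  B3 = {1, 2, 3}  B4 = {2, 3, 5}  B5 = {2, 4, 8}  B6 = {2, 6, 7}
Tree: B1–B2, B1–B3, B3–B4, B2–B5, B2–B6

The largest bag has 3 vertices, giving width 2; this decomposition certifies tw(G) ≤ 2. Conversely, {2, 4, 8} is a clique of size 3, and the vertices of any clique must share a bag in every tree decomposition; so some bag has ≥ 3 vertices and tw(G) ≥ 2. Therefore the treewidth is 2.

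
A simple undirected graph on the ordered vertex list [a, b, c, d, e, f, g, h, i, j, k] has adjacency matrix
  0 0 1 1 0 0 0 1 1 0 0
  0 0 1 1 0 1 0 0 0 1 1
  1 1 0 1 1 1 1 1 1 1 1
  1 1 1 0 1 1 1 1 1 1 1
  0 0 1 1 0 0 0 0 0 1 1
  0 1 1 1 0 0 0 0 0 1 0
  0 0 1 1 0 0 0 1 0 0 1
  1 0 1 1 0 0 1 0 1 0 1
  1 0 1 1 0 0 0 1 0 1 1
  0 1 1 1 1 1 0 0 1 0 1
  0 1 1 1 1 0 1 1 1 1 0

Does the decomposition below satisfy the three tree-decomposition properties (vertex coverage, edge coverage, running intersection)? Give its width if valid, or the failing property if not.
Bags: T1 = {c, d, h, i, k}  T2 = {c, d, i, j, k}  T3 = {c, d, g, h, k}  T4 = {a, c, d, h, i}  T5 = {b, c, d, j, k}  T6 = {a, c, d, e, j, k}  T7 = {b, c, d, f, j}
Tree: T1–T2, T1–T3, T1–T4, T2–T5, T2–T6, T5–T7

A tree decomposition must satisfy three properties: every vertex lies in some bag; for every edge, both endpoints lie together in some bag; and for every vertex, the bags containing it form a connected subtree. Here bags containing vertex a are not connected in the tree, so the decomposition is invalid.

No — bags containing vertex a are not connected in the tree.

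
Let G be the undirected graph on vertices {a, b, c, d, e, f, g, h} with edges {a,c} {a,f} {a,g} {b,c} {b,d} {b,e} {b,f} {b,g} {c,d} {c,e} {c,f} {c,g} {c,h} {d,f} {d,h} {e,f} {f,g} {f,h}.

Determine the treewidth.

3

A width-3 tree decomposition is:
Bags: B1 = {b, c, f, g}  B2 = {b, c, d, f}  B3 = {b, c, e, f}  B4 = {c, d, f, h}  B5 = {a, c, f, g}
Tree: B1–B2, B1–B3, B2–B4, B1–B5
The largest bag has 4 vertices, giving width 3; this decomposition certifies tw(G) ≤ 3. For the lower bound, the 4 vertices {c, d, f, h} are pairwise adjacent, and any tree decomposition puts a clique entirely inside one bag — forcing width ≥ 3. Therefore the treewidth is 3.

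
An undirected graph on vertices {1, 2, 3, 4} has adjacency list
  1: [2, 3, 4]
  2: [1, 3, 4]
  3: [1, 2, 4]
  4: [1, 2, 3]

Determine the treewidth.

3

A width-3 tree decomposition is:
Bags: B1 = {1, 2, 3, 4}
Tree: (single bag)
A single bag containing all 4 vertices is trivially a valid decomposition of width 3. For the lower bound, the 4 vertices {1, 2, 3, 4} are pairwise adjacent, and any tree decomposition puts a clique entirely inside one bag — forcing width ≥ 3. The upper and lower bounds meet at 3, so that is the treewidth.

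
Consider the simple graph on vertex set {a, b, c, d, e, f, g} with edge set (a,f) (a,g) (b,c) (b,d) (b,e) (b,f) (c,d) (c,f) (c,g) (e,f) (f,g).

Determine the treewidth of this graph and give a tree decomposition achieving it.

Every bag has size at most 3, so the width is 3 − 1 = 2 and tw(G) ≤ 2. On the other hand G contains the 3-clique {b, c, d}. A clique must lie in a single bag of any decomposition, so no decomposition can have width below 2. Therefore the treewidth is 2.

Treewidth 2.
One such decomposition:
Bags: B1 = {b, c, f}  B2 = {c, f, g}  B3 = {a, f, g}  B4 = {b, c, d}  B5 = {b, e, f}
Tree: B1–B2, B2–B3, B1–B4, B1–B5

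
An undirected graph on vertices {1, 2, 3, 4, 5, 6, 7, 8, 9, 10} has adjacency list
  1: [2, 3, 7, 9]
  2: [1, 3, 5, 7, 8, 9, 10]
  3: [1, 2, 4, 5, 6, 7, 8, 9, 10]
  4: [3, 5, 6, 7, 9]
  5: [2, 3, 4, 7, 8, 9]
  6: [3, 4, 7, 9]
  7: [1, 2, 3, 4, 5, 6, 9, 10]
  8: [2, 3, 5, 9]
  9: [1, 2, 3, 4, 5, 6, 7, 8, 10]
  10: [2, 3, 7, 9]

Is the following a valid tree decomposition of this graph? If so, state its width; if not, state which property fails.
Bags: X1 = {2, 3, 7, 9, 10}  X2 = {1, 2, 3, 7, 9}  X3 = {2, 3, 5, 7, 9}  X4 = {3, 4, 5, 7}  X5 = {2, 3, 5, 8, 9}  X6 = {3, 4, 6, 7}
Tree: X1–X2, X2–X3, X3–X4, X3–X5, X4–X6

No — edge (9,4) lies in no bag.

A tree decomposition must satisfy three properties: every vertex lies in some bag; for every edge, both endpoints lie together in some bag; and for every vertex, the bags containing it form a connected subtree. Here edge (9,4) lies in no bag, so the decomposition is invalid.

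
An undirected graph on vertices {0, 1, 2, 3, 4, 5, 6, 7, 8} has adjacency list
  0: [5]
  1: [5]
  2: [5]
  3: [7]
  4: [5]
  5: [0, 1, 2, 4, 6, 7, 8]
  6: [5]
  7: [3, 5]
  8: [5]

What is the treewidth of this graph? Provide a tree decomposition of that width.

Every bag has size at most 2, so the width is 2 − 1 = 1 and tw(G) ≤ 1. Any graph with an edge has treewidth ≥ 1, and G has the edge 1–5. The upper and lower bounds meet at 1, so that is the treewidth.

Treewidth 1.
One optimal decomposition is:
Bags: B1 = {1, 5}  B2 = {5, 8}  B3 = {2, 5}  B4 = {0, 5}  B5 = {5, 6}  B6 = {5, 7}  B7 = {3, 7}  B8 = {4, 5}
Tree: B1–B2, B2–B3, B1–B4, B2–B5, B1–B6, B6–B7, B6–B8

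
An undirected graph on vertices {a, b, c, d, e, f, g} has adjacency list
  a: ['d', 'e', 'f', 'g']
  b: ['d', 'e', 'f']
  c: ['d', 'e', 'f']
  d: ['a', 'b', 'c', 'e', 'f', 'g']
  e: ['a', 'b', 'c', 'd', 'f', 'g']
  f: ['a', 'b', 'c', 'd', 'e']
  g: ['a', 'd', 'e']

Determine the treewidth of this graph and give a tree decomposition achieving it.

Every bag has size at most 4, so the width is 4 − 1 = 3 and tw(G) ≤ 3. Conversely, {a, d, e, g} is a clique of size 4, and the vertices of any clique must share a bag in every tree decomposition; so some bag has ≥ 4 vertices and tw(G) ≥ 3. Combining the bounds, tw(G) = 3.

Treewidth 3.
One optimal decomposition is:
Bags: B1 = {a, d, e, f}  B2 = {b, d, e, f}  B3 = {c, d, e, f}  B4 = {a, d, e, g}
Tree: B1–B2, B1–B3, B1–B4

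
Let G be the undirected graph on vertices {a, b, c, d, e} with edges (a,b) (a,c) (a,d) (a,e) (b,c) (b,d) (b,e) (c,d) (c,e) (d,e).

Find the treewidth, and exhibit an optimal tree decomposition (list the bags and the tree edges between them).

With just one bag of size 5, the width is 5 − 1 = 4, so tw(G) ≤ 4. On the other hand G contains the 5-clique {a, b, c, d, e}. A clique must lie in a single bag of any decomposition, so no decomposition can have width below 4. Hence tw(G) = 4 exactly.

Treewidth 4.
Bags: B1 = {a, b, c, d, e}
Tree: (single bag)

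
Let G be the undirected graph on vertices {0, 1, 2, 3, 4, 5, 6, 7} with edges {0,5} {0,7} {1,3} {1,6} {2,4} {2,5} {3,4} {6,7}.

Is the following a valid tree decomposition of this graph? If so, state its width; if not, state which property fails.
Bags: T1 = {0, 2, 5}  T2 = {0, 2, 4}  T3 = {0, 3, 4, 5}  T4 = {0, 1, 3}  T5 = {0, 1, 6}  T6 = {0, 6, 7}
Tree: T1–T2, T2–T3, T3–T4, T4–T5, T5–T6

A tree decomposition must satisfy three properties: every vertex lies in some bag; for every edge, both endpoints lie together in some bag; and for every vertex, the bags containing it form a connected subtree. Here bags containing vertex 5 are not connected in the tree, so the decomposition is invalid.

No — bags containing vertex 5 are not connected in the tree.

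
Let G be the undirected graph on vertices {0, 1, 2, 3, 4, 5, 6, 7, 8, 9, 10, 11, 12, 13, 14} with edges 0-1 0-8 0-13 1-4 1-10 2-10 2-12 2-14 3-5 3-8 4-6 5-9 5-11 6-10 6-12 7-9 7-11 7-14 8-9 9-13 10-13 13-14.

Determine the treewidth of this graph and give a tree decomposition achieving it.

Each bag holds 4 vertices, so the decomposition has width 3, which upper-bounds the treewidth. For the lower bound: the 4 vertex sets {3,5,11}, {7}, {9}, {0,8,13,14} are disjoint, each induces a connected subgraph, and every pair is joined by at least one edge of G. Contracting each set to a single vertex therefore yields K_{4} as a minor, and since treewidth is minor-monotone, tw(G) ≥ tw(K_{4}) = 3. Therefore the treewidth is 3.

Treewidth 3.
One optimal decomposition is:
Bags: B1 = {3, 5, 7, 11}  B2 = {3, 5, 7, 9}  B3 = {3, 7, 8, 9}  B4 = {7, 8, 9, 14}  B5 = {8, 9, 13, 14}  B6 = {0, 8, 13, 14}  B7 = {0, 2, 13, 14}  B8 = {0, 2, 10, 13}  B9 = {0, 1, 2, 10}  B10 = {1, 2, 10, 12}  B11 = {1, 6, 10, 12}  B12 = {1, 4, 6, 12}
Tree: B1–B2, B2–B3, B3–B4, B4–B5, B5–B6, B6–B7, B7–B8, B8–B9, B9–B10, B10–B11, B11–B12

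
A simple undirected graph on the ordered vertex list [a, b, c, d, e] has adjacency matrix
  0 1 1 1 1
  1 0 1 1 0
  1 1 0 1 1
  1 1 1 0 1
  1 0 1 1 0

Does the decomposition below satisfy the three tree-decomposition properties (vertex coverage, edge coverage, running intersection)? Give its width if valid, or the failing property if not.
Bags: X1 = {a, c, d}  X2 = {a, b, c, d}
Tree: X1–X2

A tree decomposition must satisfy three properties: every vertex lies in some bag; for every edge, both endpoints lie together in some bag; and for every vertex, the bags containing it form a connected subtree. Here vertex e appears in no bag, so the decomposition is invalid.

No — vertex e appears in no bag.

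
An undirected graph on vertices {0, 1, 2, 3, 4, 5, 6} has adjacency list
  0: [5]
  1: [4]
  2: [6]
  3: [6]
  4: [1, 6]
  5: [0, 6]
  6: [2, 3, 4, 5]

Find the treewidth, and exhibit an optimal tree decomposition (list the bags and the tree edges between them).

Treewidth 1.
Bags: B1 = {4, 6}  B2 = {3, 6}  B3 = {5, 6}  B4 = {0, 5}  B5 = {1, 4}  B6 = {2, 6}
Tree: B1–B2, B1–B3, B3–B4, B1–B5, B3–B6

Each bag holds 2 vertices, so the decomposition has width 1, which upper-bounds the treewidth. G has an edge, so its treewidth is at least 1. The upper and lower bounds meet at 1, so that is the treewidth.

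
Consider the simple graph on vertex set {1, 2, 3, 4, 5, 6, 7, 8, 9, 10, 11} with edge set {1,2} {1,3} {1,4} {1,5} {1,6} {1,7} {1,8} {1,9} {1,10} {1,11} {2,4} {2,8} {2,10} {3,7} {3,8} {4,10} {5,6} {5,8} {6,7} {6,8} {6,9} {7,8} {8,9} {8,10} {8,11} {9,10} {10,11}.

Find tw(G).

A width-3 tree decomposition is:
Bags: B1 = {1, 8, 9, 10}  B2 = {1, 6, 8, 9}  B3 = {1, 6, 7, 8}  B4 = {1, 8, 10, 11}  B5 = {1, 2, 8, 10}  B6 = {1, 5, 6, 8}  B7 = {1, 2, 4, 10}  B8 = {1, 3, 7, 8}
Tree: B1–B2, B2–B3, B1–B4, B4–B5, B2–B6, B5–B7, B3–B8
Each bag holds 4 vertices, so the decomposition has width 3, which upper-bounds the treewidth. Conversely, {1, 2, 8, 10} is a clique of size 4, and the vertices of any clique must share a bag in every tree decomposition; so some bag has ≥ 4 vertices and tw(G) ≥ 3. Hence tw(G) = 3 exactly.

3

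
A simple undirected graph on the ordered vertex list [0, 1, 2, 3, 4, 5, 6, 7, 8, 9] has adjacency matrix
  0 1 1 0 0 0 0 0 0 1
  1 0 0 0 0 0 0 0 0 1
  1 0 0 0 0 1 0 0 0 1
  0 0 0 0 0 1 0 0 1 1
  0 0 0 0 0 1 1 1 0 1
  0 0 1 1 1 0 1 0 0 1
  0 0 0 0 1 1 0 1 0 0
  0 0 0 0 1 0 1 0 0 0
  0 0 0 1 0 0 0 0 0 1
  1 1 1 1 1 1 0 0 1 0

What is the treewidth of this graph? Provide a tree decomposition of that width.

Treewidth 2.
Bags: B1 = {3, 5, 9}  B2 = {2, 5, 9}  B3 = {4, 5, 9}  B4 = {0, 2, 9}  B5 = {0, 1, 9}  B6 = {4, 5, 6}  B7 = {3, 8, 9}  B8 = {4, 6, 7}
Tree: B1–B2, B2–B3, B2–B4, B4–B5, B3–B6, B1–B7, B6–B8

Every bag has size at most 3, so the width is 3 − 1 = 2 and tw(G) ≤ 2. For the lower bound, the 3 vertices {0, 1, 9} are pairwise adjacent, and any tree decomposition puts a clique entirely inside one bag — forcing width ≥ 2. Combining the bounds, tw(G) = 2.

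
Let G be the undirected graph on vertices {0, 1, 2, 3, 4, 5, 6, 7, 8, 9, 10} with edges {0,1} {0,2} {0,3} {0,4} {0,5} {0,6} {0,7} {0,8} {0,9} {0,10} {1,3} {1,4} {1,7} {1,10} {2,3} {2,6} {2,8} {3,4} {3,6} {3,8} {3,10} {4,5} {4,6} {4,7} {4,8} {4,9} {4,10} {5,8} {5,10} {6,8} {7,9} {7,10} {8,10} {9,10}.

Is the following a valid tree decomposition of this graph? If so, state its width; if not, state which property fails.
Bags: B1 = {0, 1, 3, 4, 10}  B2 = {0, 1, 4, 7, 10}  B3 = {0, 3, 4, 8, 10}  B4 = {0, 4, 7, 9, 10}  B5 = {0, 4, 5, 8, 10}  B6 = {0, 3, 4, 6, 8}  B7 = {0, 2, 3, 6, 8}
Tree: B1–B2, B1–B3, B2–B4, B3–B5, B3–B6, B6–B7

Yes; width 4.

Checking the three conditions: (i) the bags cover all of {0, 1, 2, 3, 4, 5, 6, 7, 8, 9, 10}; (ii) for each edge, some bag contains both endpoints; (iii) the bags containing any fixed vertex form a subtree. All hold, so the decomposition is valid with width 5 − 1 = 4.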